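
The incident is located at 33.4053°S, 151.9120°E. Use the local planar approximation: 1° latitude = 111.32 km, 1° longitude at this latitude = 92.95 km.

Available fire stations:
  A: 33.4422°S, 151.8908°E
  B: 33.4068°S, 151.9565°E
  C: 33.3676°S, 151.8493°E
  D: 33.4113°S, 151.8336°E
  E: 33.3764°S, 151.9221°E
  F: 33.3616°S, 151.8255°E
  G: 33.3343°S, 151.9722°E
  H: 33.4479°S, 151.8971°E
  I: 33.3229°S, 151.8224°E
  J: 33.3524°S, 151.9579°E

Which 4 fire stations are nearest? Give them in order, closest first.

E, B, A, H

Distances from 33.4053°S, 151.9120°E:
A: √((-0.0369·111.32)² + (-0.0212·92.95)²) = √(16.873265 + 3.883028) = 4.5559 km
B: √((-0.0015·111.32)² + (0.0445·92.95)²) = √(0.027882 + 17.108771) = 4.1396 km
C: √((0.0377·111.32)² + (-0.0627·92.95)²) = √(17.612828 + 33.965176) = 7.1818 km
D: √((-0.0060·111.32)² + (-0.0784·92.95)²) = √(0.446117 + 53.104450) = 7.3178 km
E: √((0.0289·111.32)² + (0.0101·92.95)²) = √(10.350041 + 0.881336) = 3.3513 km
F: √((0.0437·111.32)² + (-0.0865·92.95)²) = √(23.665150 + 64.644414) = 9.3973 km
G: √((0.0710·111.32)² + (0.0602·92.95)²) = √(62.468790 + 31.310627) = 9.6840 km
H: √((-0.0426·111.32)² + (-0.0149·92.95)²) = √(22.488764 + 1.918100) = 4.9403 km
I: √((0.0824·111.32)² + (-0.0896·92.95)²) = √(84.139673 + 69.360914) = 12.3895 km
J: √((0.0529·111.32)² + (0.0459·92.95)²) = √(34.678295 + 18.202212) = 7.2719 km
Sorted: E (3.3513 km) < B (4.1396 km) < A (4.5559 km) < H (4.9403 km) < C (7.1818 km) < J (7.2719 km) < …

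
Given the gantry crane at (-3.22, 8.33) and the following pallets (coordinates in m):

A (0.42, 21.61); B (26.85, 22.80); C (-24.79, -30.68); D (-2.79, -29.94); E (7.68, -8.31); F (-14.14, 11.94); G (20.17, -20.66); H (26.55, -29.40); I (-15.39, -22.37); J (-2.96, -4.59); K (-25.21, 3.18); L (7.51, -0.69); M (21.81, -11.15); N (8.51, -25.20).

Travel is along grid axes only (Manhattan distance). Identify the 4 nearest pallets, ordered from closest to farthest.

Distances from (-3.22, 8.33):
A: |3.64| + |13.28| = 3.64 + 13.28 = 16.92 m
B: |30.07| + |14.47| = 30.07 + 14.47 = 44.54 m
C: |-21.57| + |-39.01| = 21.57 + 39.01 = 60.58 m
D: |0.43| + |-38.27| = 0.43 + 38.27 = 38.70 m
E: |10.90| + |-16.64| = 10.90 + 16.64 = 27.54 m
F: |-10.92| + |3.61| = 10.92 + 3.61 = 14.53 m
G: |23.39| + |-28.99| = 23.39 + 28.99 = 52.38 m
H: |29.77| + |-37.73| = 29.77 + 37.73 = 67.50 m
I: |-12.17| + |-30.70| = 12.17 + 30.70 = 42.87 m
J: |0.26| + |-12.92| = 0.26 + 12.92 = 13.18 m
K: |-21.99| + |-5.15| = 21.99 + 5.15 = 27.14 m
L: |10.73| + |-9.02| = 10.73 + 9.02 = 19.75 m
M: |25.03| + |-19.48| = 25.03 + 19.48 = 44.51 m
N: |11.73| + |-33.53| = 11.73 + 33.53 = 45.26 m
Sorted: J (13.18 m) < F (14.53 m) < A (16.92 m) < L (19.75 m) < K (27.14 m) < E (27.54 m) < …

J, F, A, L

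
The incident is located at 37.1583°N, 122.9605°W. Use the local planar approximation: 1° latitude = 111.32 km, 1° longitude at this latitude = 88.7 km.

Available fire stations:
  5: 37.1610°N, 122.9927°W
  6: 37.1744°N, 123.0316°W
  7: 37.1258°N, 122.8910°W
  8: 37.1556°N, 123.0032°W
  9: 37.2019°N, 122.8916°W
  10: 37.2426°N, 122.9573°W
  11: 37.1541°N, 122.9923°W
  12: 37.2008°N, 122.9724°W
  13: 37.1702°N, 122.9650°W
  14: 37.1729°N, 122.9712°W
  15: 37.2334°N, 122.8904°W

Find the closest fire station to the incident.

13

Distances from 37.1583°N, 122.9605°W:
5: √((0.0027·111.32)² + (-0.0322·88.7)²) = √(0.090339 + 8.157536) = 2.8719 km
6: √((0.0161·111.32)² + (-0.0711·88.7)²) = √(3.212167 + 39.772825) = 6.5563 km
7: √((-0.0325·111.32)² + (0.0695·88.7)²) = √(13.089200 + 38.002910) = 7.1479 km
8: √((-0.0027·111.32)² + (-0.0427·88.7)²) = √(0.090339 + 14.345081) = 3.7994 km
9: √((0.0436·111.32)² + (0.0689·88.7)²) = √(23.556967 + 37.349577) = 7.8043 km
10: √((0.0843·111.32)² + (0.0032·88.7)²) = √(88.064636 + 0.080565) = 9.3886 km
11: √((-0.0042·111.32)² + (-0.0318·88.7)²) = √(0.218597 + 7.956123) = 2.8591 km
12: √((0.0425·111.32)² + (-0.0119·88.7)²) = √(22.383307 + 1.114144) = 4.8474 km
13: √((0.0119·111.32)² + (-0.0045·88.7)²) = √(1.754851 + 0.159321) = 1.3835 km
14: √((0.0146·111.32)² + (-0.0107·88.7)²) = √(2.641509 + 0.900772) = 1.8821 km
15: √((0.0751·111.32)² + (0.0701·88.7)²) = √(69.891807 + 38.661907) = 10.4189 km
Minimum: 13 at 1.3835 km.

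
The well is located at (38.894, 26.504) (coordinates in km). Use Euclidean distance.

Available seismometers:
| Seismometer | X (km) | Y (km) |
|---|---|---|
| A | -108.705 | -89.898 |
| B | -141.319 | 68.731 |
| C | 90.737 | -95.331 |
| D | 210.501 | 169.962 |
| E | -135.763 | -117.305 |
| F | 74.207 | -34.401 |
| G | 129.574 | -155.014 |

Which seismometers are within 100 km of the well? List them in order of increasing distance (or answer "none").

F

Distances from (38.894, 26.504):
A: √((-147.599)² + (-116.402)²) = √(21785.46480 + 13549.42560) = 187.976 km
B: √((-180.213)² + (42.227)²) = √(32476.72537 + 1783.11953) = 185.094 km
C: √((51.843)² + (-121.835)²) = √(2687.69665 + 14843.76723) = 132.406 km
D: √((171.607)² + (143.458)²) = √(29448.96245 + 20580.19776) = 223.672 km
E: √((-174.657)² + (-143.809)²) = √(30505.06765 + 20681.02848) = 226.243 km
F: √((35.313)² + (-60.905)²) = √(1247.00797 + 3709.41903) = 70.402 km
G: √((90.680)² + (-181.518)²) = √(8222.86240 + 32948.78432) = 202.908 km
Threshold 100 km: F (70.402 km) is within range.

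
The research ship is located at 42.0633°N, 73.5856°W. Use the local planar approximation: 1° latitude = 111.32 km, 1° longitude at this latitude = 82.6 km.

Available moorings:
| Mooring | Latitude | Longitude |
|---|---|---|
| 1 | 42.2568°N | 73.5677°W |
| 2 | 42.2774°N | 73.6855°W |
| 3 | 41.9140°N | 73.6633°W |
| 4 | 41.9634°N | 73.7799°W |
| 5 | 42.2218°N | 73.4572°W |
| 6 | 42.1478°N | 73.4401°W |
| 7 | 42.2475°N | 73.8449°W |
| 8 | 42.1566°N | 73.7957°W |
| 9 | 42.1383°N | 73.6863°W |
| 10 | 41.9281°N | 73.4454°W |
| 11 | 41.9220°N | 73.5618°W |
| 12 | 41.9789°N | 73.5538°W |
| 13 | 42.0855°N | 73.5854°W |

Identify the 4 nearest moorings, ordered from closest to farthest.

13, 12, 9, 6

Distances from 42.0633°N, 73.5856°W:
1: √((0.1935·111.32)² + (0.0179·82.6)²) = √(463.989694 + 2.186081) = 21.5911 km
2: √((0.2141·111.32)² + (-0.0999·82.6)²) = √(568.041061 + 68.091213) = 25.2217 km
3: √((-0.1493·111.32)² + (-0.0777·82.6)²) = √(276.226926 + 41.190981) = 17.8162 km
4: √((-0.0999·111.32)² + (-0.1943·82.6)²) = √(123.673705 + 257.576179) = 19.5256 km
5: √((0.1585·111.32)² + (0.1284·82.6)²) = √(311.318499 + 112.483842) = 20.5865 km
6: √((0.0845·111.32)² + (0.1455·82.6)²) = √(88.482995 + 144.439535) = 15.2618 km
7: √((0.1842·111.32)² + (-0.2593·82.6)²) = √(420.460930 + 458.738435) = 29.6513 km
8: √((0.0933·111.32)² + (-0.2101·82.6)²) = √(107.872236 + 301.170340) = 20.2248 km
9: √((0.0750·111.32)² + (-0.1007·82.6)²) = √(69.705801 + 69.186130) = 11.7852 km
10: √((-0.1352·111.32)² + (0.1402·82.6)²) = √(226.516467 + 134.108443) = 18.9901 km
11: √((-0.1413·111.32)² + (0.0238·82.6)²) = √(247.417674 + 3.864684) = 15.8519 km
12: √((-0.0844·111.32)² + (0.0318·82.6)²) = √(88.273691 + 6.899448) = 9.7557 km
13: √((0.0222·111.32)² + (0.0002·82.6)²) = √(6.107343 + 0.000273) = 2.4714 km
Sorted: 13 (2.4714 km) < 12 (9.7557 km) < 9 (11.7852 km) < 6 (15.2618 km) < 11 (15.8519 km) < 3 (17.8162 km) < …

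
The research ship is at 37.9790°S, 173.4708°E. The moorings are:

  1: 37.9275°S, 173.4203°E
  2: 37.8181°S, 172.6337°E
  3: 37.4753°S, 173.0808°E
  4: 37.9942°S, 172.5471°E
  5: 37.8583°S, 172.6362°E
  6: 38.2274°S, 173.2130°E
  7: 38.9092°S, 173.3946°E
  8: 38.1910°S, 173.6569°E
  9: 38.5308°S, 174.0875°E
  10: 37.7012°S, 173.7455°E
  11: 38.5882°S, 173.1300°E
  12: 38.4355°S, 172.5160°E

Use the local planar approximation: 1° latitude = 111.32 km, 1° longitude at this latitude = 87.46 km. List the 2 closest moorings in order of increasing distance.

1, 8

Distances from 37.9790°S, 173.4708°E:
1: 7.2370 km
2: 75.3719 km
3: 65.6316 km
4: 80.8045 km
5: 74.2205 km
6: 35.6792 km
7: 103.7641 km
8: 28.6683 km
9: 81.7457 km
10: 39.1606 km
11: 74.0773 km
12: 97.7538 km
Sorted: 1 (7.2370 km) < 8 (28.6683 km) < 6 (35.6792 km) < 10 (39.1606 km) < …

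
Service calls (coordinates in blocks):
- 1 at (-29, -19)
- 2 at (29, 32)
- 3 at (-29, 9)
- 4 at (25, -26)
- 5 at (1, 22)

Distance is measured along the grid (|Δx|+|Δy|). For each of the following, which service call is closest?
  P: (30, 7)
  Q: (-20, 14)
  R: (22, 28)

P at (30, 7):
  1: 85 blocks
  2: 26 blocks
  3: 61 blocks
  4: 38 blocks
  5: 44 blocks
  → nearest: 2 (26 blocks)
Q at (-20, 14):
  1: 42 blocks
  2: 67 blocks
  3: 14 blocks
  4: 85 blocks
  5: 29 blocks
  → nearest: 3 (14 blocks)
R at (22, 28):
  1: 98 blocks
  2: 11 blocks
  3: 70 blocks
  4: 57 blocks
  5: 27 blocks
  → nearest: 2 (11 blocks)

P→2; Q→3; R→2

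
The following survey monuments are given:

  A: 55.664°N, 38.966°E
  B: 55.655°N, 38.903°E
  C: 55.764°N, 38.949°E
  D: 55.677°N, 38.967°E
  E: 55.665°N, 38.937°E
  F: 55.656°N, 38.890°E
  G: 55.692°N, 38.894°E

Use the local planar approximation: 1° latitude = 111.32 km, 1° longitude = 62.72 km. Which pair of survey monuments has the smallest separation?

B and F

Pairwise distances:
A–B: √((-0.009·111.32)² + (-0.063·62.72)²) = √(1.00376 + 15.61325) = 4.076 km
A–C: √((0.100·111.32)² + (-0.017·62.72)²) = √(123.92142 + 1.13687) = 11.183 km
A–D: √((0.013·111.32)² + (0.001·62.72)²) = √(2.09427 + 0.00393) = 1.449 km
A–E: √((0.001·111.32)² + (-0.029·62.72)²) = √(0.01239 + 3.30832) = 1.822 km
A–F: √((-0.008·111.32)² + (-0.076·62.72)²) = √(0.79310 + 22.72162) = 4.849 km
A–G: √((0.028·111.32)² + (-0.072·62.72)²) = √(9.71544 + 20.39281) = 5.487 km
B–C: √((0.109·111.32)² + (0.046·62.72)²) = √(147.23104 + 8.32392) = 12.472 km
B–D: √((0.022·111.32)² + (0.064·62.72)²) = √(5.99780 + 16.11284) = 4.702 km
B–E: √((0.010·111.32)² + (0.034·62.72)²) = √(1.23921 + 4.54747) = 2.406 km
B–F: √((0.001·111.32)² + (-0.013·62.72)²) = √(0.01239 + 0.66481) = 0.823 km
B–G: √((0.037·111.32)² + (-0.009·62.72)²) = √(16.96484 + 0.31864) = 4.157 km
C–D: √((-0.087·111.32)² + (0.018·62.72)²) = √(93.79613 + 1.27455) = 9.750 km
C–E: √((-0.099·111.32)² + (-0.012·62.72)²) = √(121.45539 + 0.56647) = 11.046 km
C–F: √((-0.108·111.32)² + (-0.059·62.72)²) = √(144.54195 + 13.69355) = 12.579 km
C–G: √((-0.072·111.32)² + (-0.055·62.72)²) = √(64.24087 + 11.89974) = 8.726 km
D–E: √((-0.012·111.32)² + (-0.030·62.72)²) = √(1.78447 + 3.54042) = 2.308 km
D–F: √((-0.021·111.32)² + (-0.077·62.72)²) = √(5.46493 + 23.32349) = 5.365 km
D–G: √((0.015·111.32)² + (-0.073·62.72)²) = √(2.78823 + 20.96321) = 4.874 km
E–F: √((-0.009·111.32)² + (-0.047·62.72)²) = √(1.00376 + 8.68976) = 3.113 km
E–G: √((0.027·111.32)² + (-0.043·62.72)²) = √(9.03387 + 7.27359) = 4.038 km
F–G: √((0.036·111.32)² + (0.004·62.72)²) = √(16.06022 + 0.06294) = 4.015 km
Closest pair: B–F at 0.823 km.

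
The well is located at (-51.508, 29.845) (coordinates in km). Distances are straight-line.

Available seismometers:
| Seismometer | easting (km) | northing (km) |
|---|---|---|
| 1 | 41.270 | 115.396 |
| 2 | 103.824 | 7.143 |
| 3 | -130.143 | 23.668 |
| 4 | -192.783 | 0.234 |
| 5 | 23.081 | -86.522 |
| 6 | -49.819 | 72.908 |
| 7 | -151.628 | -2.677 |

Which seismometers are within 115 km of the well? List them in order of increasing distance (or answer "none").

6, 3, 7

Distances from (-51.508, 29.845):
1: √((92.778)² + (85.551)²) = √(8607.75728 + 7318.97360) = 126.201 km
2: √((155.332)² + (-22.702)²) = √(24128.03022 + 515.38080) = 156.982 km
3: √((-78.635)² + (-6.177)²) = √(6183.46322 + 38.15533) = 78.877 km
4: √((-141.275)² + (-29.611)²) = √(19958.62562 + 876.81132) = 144.345 km
5: √((74.589)² + (-116.367)²) = √(5563.51892 + 13541.27869) = 138.220 km
6: √((1.689)² + (43.063)²) = √(2.85272 + 1854.42197) = 43.096 km
7: √((-100.120)² + (-32.522)²) = √(10024.01440 + 1057.68048) = 105.270 km
Threshold 115 km: 6 (43.096 km), 3 (78.877 km), 7 (105.270 km) are within range.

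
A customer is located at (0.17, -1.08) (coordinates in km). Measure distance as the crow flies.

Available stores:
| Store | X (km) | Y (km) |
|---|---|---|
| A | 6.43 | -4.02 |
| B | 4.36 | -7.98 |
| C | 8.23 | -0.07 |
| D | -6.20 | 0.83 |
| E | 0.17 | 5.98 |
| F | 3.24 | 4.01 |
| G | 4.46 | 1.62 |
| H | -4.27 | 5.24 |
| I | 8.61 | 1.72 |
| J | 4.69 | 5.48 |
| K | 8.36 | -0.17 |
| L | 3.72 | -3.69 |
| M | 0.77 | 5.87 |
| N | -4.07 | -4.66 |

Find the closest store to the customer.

L

Distances from (0.17, -1.08):
A: √((6.26)² + (-2.94)²) = √(39.1876 + 8.6436) = 6.92 km
B: √((4.19)² + (-6.90)²) = √(17.5561 + 47.6100) = 8.07 km
C: √((8.06)² + (1.01)²) = √(64.9636 + 1.0201) = 8.12 km
D: √((-6.37)² + (1.91)²) = √(40.5769 + 3.6481) = 6.65 km
E: √((0.00)² + (7.06)²) = √(0.0000 + 49.8436) = 7.06 km
F: √((3.07)² + (5.09)²) = √(9.4249 + 25.9081) = 5.94 km
G: √((4.29)² + (2.70)²) = √(18.4041 + 7.2900) = 5.07 km
H: √((-4.44)² + (6.32)²) = √(19.7136 + 39.9424) = 7.72 km
I: √((8.44)² + (2.80)²) = √(71.2336 + 7.8400) = 8.89 km
J: √((4.52)² + (6.56)²) = √(20.4304 + 43.0336) = 7.97 km
K: √((8.19)² + (0.91)²) = √(67.0761 + 0.8281) = 8.24 km
L: √((3.55)² + (-2.61)²) = √(12.6025 + 6.8121) = 4.41 km
M: √((0.60)² + (6.95)²) = √(0.3600 + 48.3025) = 6.98 km
N: √((-4.24)² + (-3.58)²) = √(17.9776 + 12.8164) = 5.55 km
Minimum: L at 4.41 km.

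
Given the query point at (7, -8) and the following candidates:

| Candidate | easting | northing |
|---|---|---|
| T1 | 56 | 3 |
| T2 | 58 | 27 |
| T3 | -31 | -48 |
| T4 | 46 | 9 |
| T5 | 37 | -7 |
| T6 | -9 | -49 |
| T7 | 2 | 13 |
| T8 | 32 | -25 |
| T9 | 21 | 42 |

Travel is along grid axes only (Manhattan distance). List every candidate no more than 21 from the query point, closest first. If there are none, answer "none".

Distances from (7, -8):
T1: 60
T2: 86
T3: 78
T4: 56
T5: 31
T6: 57
T7: 26
T8: 42
T9: 64
Threshold 21: none within range.

none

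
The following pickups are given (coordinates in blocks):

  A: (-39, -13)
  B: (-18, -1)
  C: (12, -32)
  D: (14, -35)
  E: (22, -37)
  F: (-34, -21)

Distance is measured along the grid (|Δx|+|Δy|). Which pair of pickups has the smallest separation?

C and D

Pairwise distances:
C–D: 5 blocks
D–E: 10 blocks
A–F: 13 blocks
C–E: 15 blocks
A–B: 33 blocks
B–F: 36 blocks
C–F: 57 blocks
B–C: 61 blocks
D–F: 62 blocks
B–D: 66 blocks
A–C: 70 blocks
E–F: 72 blocks
A–D: 75 blocks
B–E: 76 blocks
A–E: 85 blocks
Closest pair: C–D at 5 blocks.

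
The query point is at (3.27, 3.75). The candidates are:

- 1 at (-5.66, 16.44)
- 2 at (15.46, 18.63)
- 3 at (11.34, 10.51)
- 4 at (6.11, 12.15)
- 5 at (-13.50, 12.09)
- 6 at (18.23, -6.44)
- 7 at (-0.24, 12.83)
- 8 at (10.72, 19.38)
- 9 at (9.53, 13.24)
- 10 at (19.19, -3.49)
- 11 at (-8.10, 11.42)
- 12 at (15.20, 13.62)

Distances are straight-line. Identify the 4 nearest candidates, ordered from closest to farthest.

Distances from (3.27, 3.75):
1: 15.52
2: 19.24
3: 10.53
4: 8.87
5: 18.73
6: 18.10
7: 9.73
8: 17.31
9: 11.37
10: 17.49
11: 13.72
12: 15.48
Sorted: 4 (8.87) < 7 (9.73) < 3 (10.53) < 9 (11.37) < 11 (13.72) < 12 (15.48) < …

4, 7, 3, 9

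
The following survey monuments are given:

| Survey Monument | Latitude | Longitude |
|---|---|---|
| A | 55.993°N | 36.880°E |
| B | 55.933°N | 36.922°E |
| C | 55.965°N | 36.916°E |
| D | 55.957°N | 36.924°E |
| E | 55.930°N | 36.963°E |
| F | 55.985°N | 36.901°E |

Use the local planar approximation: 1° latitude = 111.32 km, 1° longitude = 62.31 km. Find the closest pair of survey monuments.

C and D

Pairwise distances:
A–B: 7.174 km
A–C: 3.840 km
A–D: 4.856 km
A–E: 8.714 km
A–F: 1.583 km
B–C: 3.582 km
B–D: 2.675 km
B–E: 2.576 km
B–F: 5.935 km
C–D: 1.021 km
C–E: 4.874 km
C–F: 2.415 km
D–E: 3.865 km
D–F: 3.431 km
E–F: 7.240 km
Closest pair: C–D at 1.021 km.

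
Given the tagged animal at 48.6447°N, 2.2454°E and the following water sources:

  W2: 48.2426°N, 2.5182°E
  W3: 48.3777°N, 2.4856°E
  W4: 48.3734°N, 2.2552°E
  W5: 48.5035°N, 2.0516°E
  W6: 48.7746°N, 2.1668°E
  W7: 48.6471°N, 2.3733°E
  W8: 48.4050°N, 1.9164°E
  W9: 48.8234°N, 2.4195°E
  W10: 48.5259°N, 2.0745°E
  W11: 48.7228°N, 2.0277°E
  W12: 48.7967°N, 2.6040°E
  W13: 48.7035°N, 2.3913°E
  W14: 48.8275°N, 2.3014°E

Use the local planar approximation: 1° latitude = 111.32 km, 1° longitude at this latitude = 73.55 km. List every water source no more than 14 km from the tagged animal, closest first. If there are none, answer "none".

Distances from 48.6447°N, 2.2454°E:
W2: 49.0530 km
W3: 34.5765 km
W4: 30.2097 km
W5: 21.2189 km
W6: 15.5732 km
W7: 9.4108 km
W8: 36.0214 km
W9: 23.6579 km
W10: 18.2454 km
W11: 18.2199 km
W12: 31.3361 km
W13: 12.5697 km
W14: 20.7619 km
Threshold 14 km: W7 (9.4108 km), W13 (12.5697 km) are within range.

W7, W13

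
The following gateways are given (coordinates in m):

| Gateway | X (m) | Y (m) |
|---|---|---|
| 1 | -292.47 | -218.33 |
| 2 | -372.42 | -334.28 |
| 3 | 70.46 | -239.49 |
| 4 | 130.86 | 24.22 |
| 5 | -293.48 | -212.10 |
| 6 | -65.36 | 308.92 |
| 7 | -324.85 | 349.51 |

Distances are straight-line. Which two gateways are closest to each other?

1 and 5

Pairwise distances:
1–2: 140.84 m
1–3: 363.55 m
1–4: 487.89 m
1–5: 6.31 m
1–6: 574.08 m
1–7: 568.76 m
2–3: 452.91 m
2–4: 617.91 m
2–5: 145.46 m
2–6: 712.74 m
2–7: 685.44 m
3–4: 270.54 m
3–5: 364.97 m
3–6: 564.98 m
3–7: 709.36 m
4–5: 485.71 m
4–6: 345.77 m
4–7: 559.90 m
5–6: 568.77 m
5–7: 562.49 m
6–7: 262.65 m
Closest pair: 1–5 at 6.31 m.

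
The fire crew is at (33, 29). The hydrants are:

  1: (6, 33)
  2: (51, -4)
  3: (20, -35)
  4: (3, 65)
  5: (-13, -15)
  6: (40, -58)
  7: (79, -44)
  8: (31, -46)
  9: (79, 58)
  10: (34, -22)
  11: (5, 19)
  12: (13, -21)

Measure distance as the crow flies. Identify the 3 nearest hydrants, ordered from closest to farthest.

Distances from (33, 29):
1: √((-27)² + (4)²) = √(729.000 + 16.000) = 27.3
2: √((18)² + (-33)²) = √(324.000 + 1089.000) = 37.6
3: √((-13)² + (-64)²) = √(169.000 + 4096.000) = 65.3
4: √((-30)² + (36)²) = √(900.000 + 1296.000) = 46.9
5: √((-46)² + (-44)²) = √(2116.000 + 1936.000) = 63.7
6: √((7)² + (-87)²) = √(49.000 + 7569.000) = 87.3
7: √((46)² + (-73)²) = √(2116.000 + 5329.000) = 86.3
8: √((-2)² + (-75)²) = √(4.000 + 5625.000) = 75.0
9: √((46)² + (29)²) = √(2116.000 + 841.000) = 54.4
10: √((1)² + (-51)²) = √(1.000 + 2601.000) = 51.0
11: √((-28)² + (-10)²) = √(784.000 + 100.000) = 29.7
12: √((-20)² + (-50)²) = √(400.000 + 2500.000) = 53.9
Sorted: 1 (27.3) < 11 (29.7) < 2 (37.6) < 4 (46.9) < 10 (51.0) < …

1, 11, 2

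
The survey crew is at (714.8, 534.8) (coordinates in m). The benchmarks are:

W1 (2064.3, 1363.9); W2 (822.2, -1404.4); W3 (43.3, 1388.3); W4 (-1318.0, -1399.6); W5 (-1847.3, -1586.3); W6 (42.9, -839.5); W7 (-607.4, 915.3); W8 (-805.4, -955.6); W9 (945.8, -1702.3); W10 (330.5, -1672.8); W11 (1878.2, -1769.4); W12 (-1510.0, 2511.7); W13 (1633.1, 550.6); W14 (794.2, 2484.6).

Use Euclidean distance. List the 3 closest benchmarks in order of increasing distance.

Distances from (714.8, 534.8):
W1: √((1349.5)² + (829.1)²) = √(1821150.250 + 687406.810) = 1583.8 m
W2: √((107.4)² + (-1939.2)²) = √(11534.760 + 3760496.640) = 1942.2 m
W3: √((-671.5)² + (853.5)²) = √(450912.250 + 728462.250) = 1086.0 m
W4: √((-2032.8)² + (-1934.4)²) = √(4132275.840 + 3741903.360) = 2806.1 m
W5: √((-2562.1)² + (-2121.1)²) = √(6564356.410 + 4499065.210) = 3326.2 m
W6: √((-671.9)² + (-1374.3)²) = √(451449.610 + 1888700.490) = 1529.8 m
W7: √((-1322.2)² + (380.5)²) = √(1748212.840 + 144780.250) = 1375.9 m
W8: √((-1520.2)² + (-1490.4)²) = √(2311008.040 + 2221292.160) = 2128.9 m
W9: √((231.0)² + (-2237.1)²) = √(53361.000 + 5004616.410) = 2249.0 m
W10: √((-384.3)² + (-2207.6)²) = √(147686.490 + 4873497.760) = 2240.8 m
W11: √((1163.4)² + (-2304.2)²) = √(1353499.560 + 5309337.640) = 2581.2 m
W12: √((-2224.8)² + (1976.9)²) = √(4949735.040 + 3908133.610) = 2976.2 m
W13: √((918.3)² + (15.8)²) = √(843274.890 + 249.640) = 918.4 m
W14: √((79.4)² + (1949.8)²) = √(6304.360 + 3801720.040) = 1951.4 m
Sorted: W13 (918.4 m) < W3 (1086.0 m) < W7 (1375.9 m) < W6 (1529.8 m) < W1 (1583.8 m) < …

W13, W3, W7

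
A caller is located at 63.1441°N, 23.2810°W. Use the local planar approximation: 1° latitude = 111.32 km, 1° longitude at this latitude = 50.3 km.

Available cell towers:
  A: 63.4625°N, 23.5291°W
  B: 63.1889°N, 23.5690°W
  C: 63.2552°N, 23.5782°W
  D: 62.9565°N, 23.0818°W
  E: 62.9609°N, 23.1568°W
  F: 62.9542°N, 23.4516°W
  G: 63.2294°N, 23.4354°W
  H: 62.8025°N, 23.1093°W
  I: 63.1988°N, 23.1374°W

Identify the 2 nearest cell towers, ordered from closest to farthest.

I, G

Distances from 63.1441°N, 23.2810°W:
A: √((0.3184·111.32)² + (-0.2481·50.3)²) = √(1256.297552 + 155.736173) = 37.5770 km
B: √((0.0448·111.32)² + (-0.2880·50.3)²) = √(24.871525 + 209.855785) = 15.3208 km
C: √((0.1111·111.32)² + (-0.2972·50.3)²) = √(152.958816 + 223.477385) = 19.4020 km
D: √((-0.1876·111.32)² + (0.1992·50.3)²) = √(436.126086 + 100.395590) = 23.1629 km
E: √((-0.1832·111.32)² + (0.1242·50.3)²) = √(415.908057 + 39.028258) = 21.3292 km
F: √((-0.1899·111.32)² + (-0.1706·50.3)²) = √(446.885563 + 73.636650) = 22.8150 km
G: √((0.0853·111.32)² + (-0.1544·50.3)²) = √(90.166343 + 60.315726) = 12.2671 km
H: √((-0.3416·111.32)² + (0.1717·50.3)²) = √(1446.046036 + 74.589305) = 38.9953 km
I: √((0.0547·111.32)² + (0.1436·50.3)²) = √(37.078405 + 52.172885) = 9.4473 km
Sorted: I (9.4473 km) < G (12.2671 km) < B (15.3208 km) < C (19.4020 km) < …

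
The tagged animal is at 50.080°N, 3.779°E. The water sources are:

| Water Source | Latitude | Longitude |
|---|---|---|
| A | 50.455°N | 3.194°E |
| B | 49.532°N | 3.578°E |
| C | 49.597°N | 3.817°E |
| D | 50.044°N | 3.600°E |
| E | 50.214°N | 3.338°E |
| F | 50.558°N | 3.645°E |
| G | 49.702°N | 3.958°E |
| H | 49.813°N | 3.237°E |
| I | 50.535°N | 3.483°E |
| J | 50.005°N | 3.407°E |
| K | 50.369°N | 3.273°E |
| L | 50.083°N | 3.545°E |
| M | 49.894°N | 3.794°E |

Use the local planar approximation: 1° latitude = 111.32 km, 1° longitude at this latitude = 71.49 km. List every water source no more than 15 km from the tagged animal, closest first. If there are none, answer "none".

Distances from 50.080°N, 3.779°E:
A: √((0.375·111.32)² + (-0.585·71.49)²) = √(1742.64502 + 1749.05041) = 59.091 km
B: √((-0.548·111.32)² + (-0.201·71.49)²) = √(3721.40993 + 206.48224) = 62.673 km
C: √((-0.483·111.32)² + (0.038·71.49)²) = √(2890.95051 + 7.38002) = 53.836 km
D: √((-0.036·111.32)² + (-0.179·71.49)²) = √(16.06022 + 163.75579) = 13.410 km
E: √((0.134·111.32)² + (-0.441·71.49)²) = √(222.51331 + 993.95740) = 34.878 km
F: √((0.478·111.32)² + (-0.134·71.49)²) = √(2831.40626 + 91.76989) = 54.066 km
G: √((-0.378·111.32)² + (0.179·71.49)²) = √(1770.63887 + 163.75579) = 43.982 km
H: √((-0.267·111.32)² + (-0.542·71.49)²) = √(883.42344 + 1501.37496) = 48.834 km
I: √((0.455·111.32)² + (-0.296·71.49)²) = √(2565.48328 + 447.78961) = 54.893 km
J: √((-0.075·111.32)² + (-0.372·71.49)²) = √(69.70580 + 707.25573) = 27.874 km
K: √((0.289·111.32)² + (-0.506·71.49)²) = √(1035.00413 + 1308.55394) = 48.410 km
L: √((0.003·111.32)² + (-0.234·71.49)²) = √(0.11153 + 279.84807) = 16.732 km
M: √((-0.186·111.32)² + (0.015·71.49)²) = √(428.71856 + 1.14993) = 20.733 km
Threshold 15 km: D (13.410 km) is within range.

D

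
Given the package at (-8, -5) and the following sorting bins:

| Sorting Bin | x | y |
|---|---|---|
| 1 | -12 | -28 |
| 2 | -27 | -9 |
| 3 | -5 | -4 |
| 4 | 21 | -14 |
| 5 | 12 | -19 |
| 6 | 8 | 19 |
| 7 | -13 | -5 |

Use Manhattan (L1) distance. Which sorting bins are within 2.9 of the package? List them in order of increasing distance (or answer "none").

Distances from (-8, -5):
1: |-4| + |-23| = 4 + 23 = 27
2: |-19| + |-4| = 19 + 4 = 23
3: |3| + |1| = 3 + 1 = 4
4: |29| + |-9| = 29 + 9 = 38
5: |20| + |-14| = 20 + 14 = 34
6: |16| + |24| = 16 + 24 = 40
7: |-5| + |0| = 5 + 0 = 5
Threshold 2.9: none within range.

none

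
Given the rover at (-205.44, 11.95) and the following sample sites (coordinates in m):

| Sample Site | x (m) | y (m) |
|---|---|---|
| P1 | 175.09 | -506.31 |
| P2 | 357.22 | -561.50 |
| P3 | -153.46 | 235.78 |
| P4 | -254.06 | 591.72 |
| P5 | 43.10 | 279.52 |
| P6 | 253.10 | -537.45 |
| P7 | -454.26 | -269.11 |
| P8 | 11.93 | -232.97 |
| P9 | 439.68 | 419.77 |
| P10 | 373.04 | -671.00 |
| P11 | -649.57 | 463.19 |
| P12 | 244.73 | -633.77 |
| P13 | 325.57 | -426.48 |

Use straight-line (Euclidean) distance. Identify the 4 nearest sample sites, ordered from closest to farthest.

Distances from (-205.44, 11.95):
P1: 642.96 m
P2: 803.39 m
P3: 229.79 m
P4: 581.81 m
P5: 365.19 m
P6: 715.61 m
P7: 375.37 m
P8: 327.47 m
P9: 763.21 m
P10: 895.02 m
P11: 633.14 m
P12: 787.15 m
P13: 688.62 m
Sorted: P3 (229.79 m) < P8 (327.47 m) < P5 (365.19 m) < P7 (375.37 m) < P4 (581.81 m) < P11 (633.14 m) < …

P3, P8, P5, P7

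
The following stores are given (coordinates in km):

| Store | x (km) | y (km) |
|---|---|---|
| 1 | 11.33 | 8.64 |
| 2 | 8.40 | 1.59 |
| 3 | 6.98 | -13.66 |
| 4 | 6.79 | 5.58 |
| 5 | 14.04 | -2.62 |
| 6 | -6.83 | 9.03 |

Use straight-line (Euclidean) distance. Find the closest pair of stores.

2 and 4

Pairwise distances:
1–2: √((-2.93)² + (-7.05)²) = √(8.5849 + 49.7025) = 7.63 km
1–3: √((-4.35)² + (-22.30)²) = √(18.9225 + 497.2900) = 22.72 km
1–4: √((-4.54)² + (-3.06)²) = √(20.6116 + 9.3636) = 5.47 km
1–5: √((2.71)² + (-11.26)²) = √(7.3441 + 126.7876) = 11.58 km
1–6: √((-18.16)² + (0.39)²) = √(329.7856 + 0.1521) = 18.16 km
2–3: √((-1.42)² + (-15.25)²) = √(2.0164 + 232.5625) = 15.32 km
2–4: √((-1.61)² + (3.99)²) = √(2.5921 + 15.9201) = 4.30 km
2–5: √((5.64)² + (-4.21)²) = √(31.8096 + 17.7241) = 7.04 km
2–6: √((-15.23)² + (7.44)²) = √(231.9529 + 55.3536) = 16.95 km
3–4: √((-0.19)² + (19.24)²) = √(0.0361 + 370.1776) = 19.24 km
3–5: √((7.06)² + (11.04)²) = √(49.8436 + 121.8816) = 13.10 km
3–6: √((-13.81)² + (22.69)²) = √(190.7161 + 514.8361) = 26.56 km
4–5: √((7.25)² + (-8.20)²) = √(52.5625 + 67.2400) = 10.95 km
4–6: √((-13.62)² + (3.45)²) = √(185.5044 + 11.9025) = 14.05 km
5–6: √((-20.87)² + (11.65)²) = √(435.5569 + 135.7225) = 23.90 km
Closest pair: 2–4 at 4.30 km.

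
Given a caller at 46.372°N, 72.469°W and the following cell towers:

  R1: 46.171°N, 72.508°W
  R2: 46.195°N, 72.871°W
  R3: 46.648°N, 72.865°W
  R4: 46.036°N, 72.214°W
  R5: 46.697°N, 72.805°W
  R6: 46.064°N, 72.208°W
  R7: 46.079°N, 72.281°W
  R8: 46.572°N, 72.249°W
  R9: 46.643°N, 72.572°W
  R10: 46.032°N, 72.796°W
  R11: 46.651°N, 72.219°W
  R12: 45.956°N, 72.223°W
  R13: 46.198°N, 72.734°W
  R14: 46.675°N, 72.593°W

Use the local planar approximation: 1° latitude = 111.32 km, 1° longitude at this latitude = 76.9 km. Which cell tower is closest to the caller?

R1

Distances from 46.372°N, 72.469°W:
R1: √((-0.201·111.32)² + (-0.039·76.9)²) = √(500.65495 + 8.99460) = 22.575 km
R2: √((-0.177·111.32)² + (-0.402·76.9)²) = √(388.23343 + 955.66303) = 36.659 km
R3: √((0.276·111.32)² + (-0.396·76.9)²) = √(943.98384 + 927.34867) = 43.259 km
R4: √((-0.336·111.32)² + (0.255·76.9)²) = √(1399.02331 + 384.53249) = 42.232 km
R5: √((0.325·111.32)² + (-0.336·76.9)²) = √(1308.92004 + 667.62291) = 44.458 km
R6: √((-0.308·111.32)² + (0.261·76.9)²) = √(1175.56820 + 402.84103) = 39.729 km
R7: √((-0.293·111.32)² + (0.188·76.9)²) = √(1063.85303 + 209.01063) = 35.677 km
R8: √((0.200·111.32)² + (0.220·76.9)²) = √(495.68570 + 286.21872) = 27.963 km
R9: √((0.271·111.32)² + (-0.103·76.9)²) = √(910.09133 + 62.73749) = 31.190 km
R10: √((-0.340·111.32)² + (-0.327·76.9)²) = √(1432.53166 + 632.33640) = 45.441 km
R11: √((0.279·111.32)² + (0.250·76.9)²) = √(964.61676 + 369.60063) = 36.527 km
R12: √((-0.416·111.32)² + (0.246·76.9)²) = √(2144.53460 + 357.86802) = 50.024 km
R13: √((-0.174·111.32)² + (-0.265·76.9)²) = √(375.18450 + 415.28326) = 28.115 km
R14: √((0.303·111.32)² + (-0.124·76.9)²) = √(1137.71020 + 90.92767) = 35.052 km
Minimum: R1 at 22.575 km.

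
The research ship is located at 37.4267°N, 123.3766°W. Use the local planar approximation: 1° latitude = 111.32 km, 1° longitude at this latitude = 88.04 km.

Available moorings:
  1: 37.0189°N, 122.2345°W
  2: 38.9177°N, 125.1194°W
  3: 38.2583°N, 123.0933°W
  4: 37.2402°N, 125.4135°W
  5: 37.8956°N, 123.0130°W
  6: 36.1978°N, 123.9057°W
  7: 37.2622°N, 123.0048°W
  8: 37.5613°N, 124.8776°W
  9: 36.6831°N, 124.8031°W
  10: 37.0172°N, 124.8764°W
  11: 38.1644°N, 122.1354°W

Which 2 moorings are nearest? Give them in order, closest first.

Distances from 37.4267°N, 123.3766°W:
1: 110.3233 km
2: 226.0340 km
3: 95.8748 km
4: 180.5265 km
5: 61.2320 km
6: 144.5145 km
7: 37.5074 km
8: 132.9948 km
9: 150.4152 km
10: 139.6898 km
11: 136.6927 km
Sorted: 7 (37.5074 km) < 5 (61.2320 km) < 3 (95.8748 km) < 1 (110.3233 km) < …

7, 5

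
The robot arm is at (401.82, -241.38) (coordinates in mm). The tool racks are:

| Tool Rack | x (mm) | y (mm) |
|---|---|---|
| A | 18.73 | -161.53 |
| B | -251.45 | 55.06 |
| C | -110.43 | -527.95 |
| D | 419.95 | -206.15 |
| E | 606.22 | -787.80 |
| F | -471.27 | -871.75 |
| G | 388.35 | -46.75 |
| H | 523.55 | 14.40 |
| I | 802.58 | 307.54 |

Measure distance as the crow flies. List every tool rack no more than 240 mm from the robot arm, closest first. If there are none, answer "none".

Distances from (401.82, -241.38):
A: √((-383.09)² + (79.85)²) = √(146757.9481 + 6376.0225) = 391.32 mm
B: √((-653.27)² + (296.44)²) = √(426761.6929 + 87876.6736) = 717.38 mm
C: √((-512.25)² + (-286.57)²) = √(262400.0625 + 82122.3649) = 586.96 mm
D: √((18.13)² + (35.23)²) = √(328.6969 + 1241.1529) = 39.62 mm
E: √((204.40)² + (-546.42)²) = √(41779.3600 + 298574.8164) = 583.40 mm
F: √((-873.09)² + (-630.37)²) = √(762286.1481 + 397366.3369) = 1076.87 mm
G: √((-13.47)² + (194.63)²) = √(181.4409 + 37880.8369) = 195.10 mm
H: √((121.73)² + (255.78)²) = √(14818.1929 + 65423.4084) = 283.27 mm
I: √((400.76)² + (548.92)²) = √(160608.5776 + 301313.1664) = 679.65 mm
Threshold 240 mm: D (39.62 mm), G (195.10 mm) are within range.

D, G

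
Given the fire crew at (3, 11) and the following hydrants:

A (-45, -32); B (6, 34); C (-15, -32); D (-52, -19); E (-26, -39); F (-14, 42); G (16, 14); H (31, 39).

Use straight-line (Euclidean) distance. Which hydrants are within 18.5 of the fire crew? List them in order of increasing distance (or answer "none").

Distances from (3, 11):
A: √((-48)² + (-43)²) = √(2304.000 + 1849.000) = 64.4
B: √((3)² + (23)²) = √(9.000 + 529.000) = 23.2
C: √((-18)² + (-43)²) = √(324.000 + 1849.000) = 46.6
D: √((-55)² + (-30)²) = √(3025.000 + 900.000) = 62.6
E: √((-29)² + (-50)²) = √(841.000 + 2500.000) = 57.8
F: √((-17)² + (31)²) = √(289.000 + 961.000) = 35.4
G: √((13)² + (3)²) = √(169.000 + 9.000) = 13.3
H: √((28)² + (28)²) = √(784.000 + 784.000) = 39.6
Threshold 18.5: G (13.3) is within range.

G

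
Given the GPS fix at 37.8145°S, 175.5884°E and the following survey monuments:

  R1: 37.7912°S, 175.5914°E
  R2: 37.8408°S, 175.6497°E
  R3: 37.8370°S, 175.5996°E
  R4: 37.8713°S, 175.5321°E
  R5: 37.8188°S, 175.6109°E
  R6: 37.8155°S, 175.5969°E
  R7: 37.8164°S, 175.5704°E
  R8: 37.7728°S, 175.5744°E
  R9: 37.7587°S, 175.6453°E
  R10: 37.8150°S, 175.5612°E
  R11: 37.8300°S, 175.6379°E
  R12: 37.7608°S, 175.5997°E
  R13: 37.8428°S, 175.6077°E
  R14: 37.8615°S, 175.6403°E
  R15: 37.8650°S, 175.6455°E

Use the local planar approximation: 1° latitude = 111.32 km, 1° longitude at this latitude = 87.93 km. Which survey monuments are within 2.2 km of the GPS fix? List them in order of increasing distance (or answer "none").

R6, R7, R5

Distances from 37.8145°S, 175.5884°E:
R1: 2.6071 km
R2: 6.1339 km
R3: 2.6914 km
R4: 8.0304 km
R5: 2.0355 km
R6: 0.7556 km
R7: 1.5968 km
R8: 4.8025 km
R9: 7.9760 km
R10: 2.3923 km
R11: 4.6821 km
R12: 6.0599 km
R13: 3.5784 km
R14: 6.9426 km
R15: 7.5373 km
Threshold 2.2 km: R6 (0.7556 km), R7 (1.5968 km), R5 (2.0355 km) are within range.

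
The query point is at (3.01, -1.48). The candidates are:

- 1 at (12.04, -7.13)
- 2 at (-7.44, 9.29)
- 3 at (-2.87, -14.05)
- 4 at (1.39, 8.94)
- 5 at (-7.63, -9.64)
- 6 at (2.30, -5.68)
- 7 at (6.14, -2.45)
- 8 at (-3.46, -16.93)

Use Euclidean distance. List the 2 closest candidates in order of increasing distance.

7, 6

Distances from (3.01, -1.48):
1: √((9.03)² + (-5.65)²) = √(81.5409 + 31.9225) = 10.65
2: √((-10.45)² + (10.77)²) = √(109.2025 + 115.9929) = 15.01
3: √((-5.88)² + (-12.57)²) = √(34.5744 + 158.0049) = 13.88
4: √((-1.62)² + (10.42)²) = √(2.6244 + 108.5764) = 10.55
5: √((-10.64)² + (-8.16)²) = √(113.2096 + 66.5856) = 13.41
6: √((-0.71)² + (-4.20)²) = √(0.5041 + 17.6400) = 4.26
7: √((3.13)² + (-0.97)²) = √(9.7969 + 0.9409) = 3.28
8: √((-6.47)² + (-15.45)²) = √(41.8609 + 238.7025) = 16.75
Sorted: 7 (3.28) < 6 (4.26) < 4 (10.55) < 1 (10.65) < …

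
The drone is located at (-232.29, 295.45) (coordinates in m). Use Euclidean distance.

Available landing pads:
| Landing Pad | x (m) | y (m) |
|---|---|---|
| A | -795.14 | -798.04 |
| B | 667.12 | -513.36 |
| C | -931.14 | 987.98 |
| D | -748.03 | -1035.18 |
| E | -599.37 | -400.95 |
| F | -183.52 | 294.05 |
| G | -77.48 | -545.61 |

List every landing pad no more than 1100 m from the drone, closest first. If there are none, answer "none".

F, E, G, C

Distances from (-232.29, 295.45):
A: 1229.85 m
B: 1209.59 m
C: 983.86 m
D: 1427.08 m
E: 787.22 m
F: 48.79 m
G: 855.19 m
Threshold 1100 m: F (48.79 m), E (787.22 m), G (855.19 m), C (983.86 m) are within range.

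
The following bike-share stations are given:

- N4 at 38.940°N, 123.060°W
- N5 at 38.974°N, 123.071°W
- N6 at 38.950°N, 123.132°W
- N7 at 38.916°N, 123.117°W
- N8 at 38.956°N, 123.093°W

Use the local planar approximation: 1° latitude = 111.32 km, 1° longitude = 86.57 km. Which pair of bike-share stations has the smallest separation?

Pairwise distances:
N4–N5: 3.903 km
N4–N6: 6.332 km
N4–N7: 5.611 km
N4–N8: 3.367 km
N5–N6: 5.918 km
N5–N7: 7.586 km
N5–N8: 2.764 km
N6–N7: 4.001 km
N6–N8: 3.442 km
N7–N8: 4.914 km
Closest pair: N5–N8 at 2.764 km.

N5 and N8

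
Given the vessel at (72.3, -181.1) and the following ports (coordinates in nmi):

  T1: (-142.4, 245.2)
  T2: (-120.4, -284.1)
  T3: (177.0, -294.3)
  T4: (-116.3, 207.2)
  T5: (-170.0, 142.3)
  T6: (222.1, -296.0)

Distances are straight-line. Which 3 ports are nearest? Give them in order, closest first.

T3, T6, T2

Distances from (72.3, -181.1):
T1: √((-214.7)² + (426.3)²) = √(46096.090 + 181731.690) = 477.3 nmi
T2: √((-192.7)² + (-103.0)²) = √(37133.290 + 10609.000) = 218.5 nmi
T3: √((104.7)² + (-113.2)²) = √(10962.090 + 12814.240) = 154.2 nmi
T4: √((-188.6)² + (388.3)²) = √(35569.960 + 150776.890) = 431.7 nmi
T5: √((-242.3)² + (323.4)²) = √(58709.290 + 104587.560) = 404.1 nmi
T6: √((149.8)² + (-114.9)²) = √(22440.040 + 13202.010) = 188.8 nmi
Sorted: T3 (154.2 nmi) < T6 (188.8 nmi) < T2 (218.5 nmi) < T5 (404.1 nmi) < T4 (431.7 nmi) < …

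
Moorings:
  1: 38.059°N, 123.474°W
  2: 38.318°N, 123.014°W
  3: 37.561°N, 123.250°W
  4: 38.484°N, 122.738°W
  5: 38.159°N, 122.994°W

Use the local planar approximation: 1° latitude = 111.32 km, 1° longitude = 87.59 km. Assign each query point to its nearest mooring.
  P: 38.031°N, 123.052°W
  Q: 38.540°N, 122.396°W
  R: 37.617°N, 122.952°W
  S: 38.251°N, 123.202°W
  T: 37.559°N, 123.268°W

P→5; Q→4; R→3; S→2; T→3

P at 38.031°N, 123.052°W:
  1: √((0.028·111.32)² + (-0.422·87.59)²) = √(9.71544 + 1366.26189) = 37.094 km
  2: √((0.287·111.32)² + (0.038·87.59)²) = √(1020.72838 + 11.07838) = 32.122 km
  3: √((-0.470·111.32)² + (-0.198·87.59)²) = √(2737.42426 + 300.77341) = 55.120 km
  4: √((0.453·111.32)² + (0.314·87.59)²) = √(2542.97915 + 756.42931) = 57.440 km
  5: √((0.128·111.32)² + (0.058·87.59)²) = √(203.03286 + 25.80864) = 15.128 km
  → nearest: 5 (15.128 km)
Q at 38.540°N, 122.396°W:
  1: √((-0.481·111.32)² + (-1.078·87.59)²) = √(2867.05846 + 8915.51786) = 108.548 km
  2: √((-0.222·111.32)² + (-0.618·87.59)²) = √(610.73435 + 2930.12402) = 59.505 km
  3: √((-0.979·111.32)² + (-0.854·87.59)²) = √(11877.13735 + 5595.31826) = 132.183 km
  4: √((-0.056·111.32)² + (-0.342·87.59)²) = √(38.86176 + 897.34876) = 30.598 km
  5: √((-0.381·111.32)² + (-0.598·87.59)²) = √(1798.85578 + 2743.54078) = 67.397 km
  → nearest: 4 (30.598 km)
R at 37.617°N, 122.952°W:
  1: √((0.442·111.32)² + (-0.522·87.59)²) = √(2420.97851 + 2090.49946) = 67.168 km
  2: √((0.701·111.32)² + (-0.062·87.59)²) = √(6089.51117 + 29.49120) = 78.224 km
  3: √((-0.056·111.32)² + (-0.298·87.59)²) = √(38.86176 + 681.30501) = 26.836 km
  4: √((0.867·111.32)² + (0.214·87.59)²) = √(9315.03713 + 351.34728) = 98.318 km
  5: √((0.542·111.32)² + (-0.042·87.59)²) = √(3640.36532 + 13.53342) = 60.447 km
  → nearest: 3 (26.836 km)
S at 38.251°N, 123.202°W:
  1: √((-0.192·111.32)² + (-0.272·87.59)²) = √(456.82394 + 567.60585) = 32.007 km
  2: √((0.067·111.32)² + (0.188·87.59)²) = √(55.62833 + 271.15945) = 18.077 km
  3: √((-0.690·111.32)² + (-0.048·87.59)²) = √(5899.89900 + 17.67631) = 76.926 km
  4: √((0.233·111.32)² + (0.464·87.59)²) = √(672.75702 + 1651.75266) = 48.213 km
  5: √((-0.092·111.32)² + (0.208·87.59)²) = √(104.88709 + 331.92176) = 20.900 km
  → nearest: 2 (18.077 km)
T at 37.559°N, 123.268°W:
  1: √((0.500·111.32)² + (-0.206·87.59)²) = √(3098.03560 + 325.56934) = 58.512 km
  2: √((0.759·111.32)² + (0.254·87.59)²) = √(7138.87779 + 494.96727) = 87.372 km
  3: √((0.002·111.32)² + (0.018·87.59)²) = √(0.04957 + 2.48573) = 1.592 km
  4: √((0.925·111.32)² + (0.530·87.59)²) = √(10603.02684 + 2155.06708) = 112.952 km
  5: √((0.600·111.32)² + (0.274·87.59)²) = √(4461.17126 + 575.98368) = 70.973 km
  → nearest: 3 (1.592 km)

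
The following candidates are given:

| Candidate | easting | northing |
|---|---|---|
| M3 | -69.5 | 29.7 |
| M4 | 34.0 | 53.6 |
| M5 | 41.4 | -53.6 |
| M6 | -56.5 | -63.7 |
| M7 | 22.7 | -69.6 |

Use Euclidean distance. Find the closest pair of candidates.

Pairwise distances:
M3–M4: √((103.5)² + (23.9)²) = √(10712.250 + 571.210) = 106.2
M3–M5: √((110.9)² + (-83.3)²) = √(12298.810 + 6938.890) = 138.7
M3–M6: √((13.0)² + (-93.4)²) = √(169.000 + 8723.560) = 94.3
M3–M7: √((92.2)² + (-99.3)²) = √(8500.840 + 9860.490) = 135.5
M4–M5: √((7.4)² + (-107.2)²) = √(54.760 + 11491.840) = 107.5
M4–M6: √((-90.5)² + (-117.3)²) = √(8190.250 + 13759.290) = 148.2
M4–M7: √((-11.3)² + (-123.2)²) = √(127.690 + 15178.240) = 123.7
M5–M6: √((-97.9)² + (-10.1)²) = √(9584.410 + 102.010) = 98.4
M5–M7: √((-18.7)² + (-16.0)²) = √(349.690 + 256.000) = 24.6
M6–M7: √((79.2)² + (-5.9)²) = √(6272.640 + 34.810) = 79.4
Closest pair: M5–M7 at 24.6.

M5 and M7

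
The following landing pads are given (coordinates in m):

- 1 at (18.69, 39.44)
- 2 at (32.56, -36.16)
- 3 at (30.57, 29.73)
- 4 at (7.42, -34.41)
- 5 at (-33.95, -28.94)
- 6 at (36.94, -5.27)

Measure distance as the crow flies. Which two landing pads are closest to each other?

1 and 3

Pairwise distances:
1–2: 76.86 m
1–3: 15.34 m
1–4: 74.70 m
1–5: 86.29 m
1–6: 48.29 m
2–3: 65.92 m
2–4: 25.20 m
2–5: 66.90 m
2–6: 31.20 m
3–4: 68.19 m
3–5: 87.21 m
3–6: 35.57 m
4–5: 41.73 m
4–6: 41.48 m
5–6: 74.74 m
Closest pair: 1–3 at 15.34 m.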